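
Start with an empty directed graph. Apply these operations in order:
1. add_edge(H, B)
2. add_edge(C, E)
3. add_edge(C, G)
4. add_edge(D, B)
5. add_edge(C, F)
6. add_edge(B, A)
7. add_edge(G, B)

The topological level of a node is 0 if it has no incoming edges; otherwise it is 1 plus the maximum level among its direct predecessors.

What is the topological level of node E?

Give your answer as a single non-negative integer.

Answer: 1

Derivation:
Op 1: add_edge(H, B). Edges now: 1
Op 2: add_edge(C, E). Edges now: 2
Op 3: add_edge(C, G). Edges now: 3
Op 4: add_edge(D, B). Edges now: 4
Op 5: add_edge(C, F). Edges now: 5
Op 6: add_edge(B, A). Edges now: 6
Op 7: add_edge(G, B). Edges now: 7
Compute levels (Kahn BFS):
  sources (in-degree 0): C, D, H
  process C: level=0
    C->E: in-degree(E)=0, level(E)=1, enqueue
    C->F: in-degree(F)=0, level(F)=1, enqueue
    C->G: in-degree(G)=0, level(G)=1, enqueue
  process D: level=0
    D->B: in-degree(B)=2, level(B)>=1
  process H: level=0
    H->B: in-degree(B)=1, level(B)>=1
  process E: level=1
  process F: level=1
  process G: level=1
    G->B: in-degree(B)=0, level(B)=2, enqueue
  process B: level=2
    B->A: in-degree(A)=0, level(A)=3, enqueue
  process A: level=3
All levels: A:3, B:2, C:0, D:0, E:1, F:1, G:1, H:0
level(E) = 1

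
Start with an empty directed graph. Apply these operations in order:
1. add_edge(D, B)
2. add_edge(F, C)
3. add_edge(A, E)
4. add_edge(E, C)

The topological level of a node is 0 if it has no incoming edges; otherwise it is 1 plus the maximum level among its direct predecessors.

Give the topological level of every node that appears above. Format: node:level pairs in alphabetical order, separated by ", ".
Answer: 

Answer: A:0, B:1, C:2, D:0, E:1, F:0

Derivation:
Op 1: add_edge(D, B). Edges now: 1
Op 2: add_edge(F, C). Edges now: 2
Op 3: add_edge(A, E). Edges now: 3
Op 4: add_edge(E, C). Edges now: 4
Compute levels (Kahn BFS):
  sources (in-degree 0): A, D, F
  process A: level=0
    A->E: in-degree(E)=0, level(E)=1, enqueue
  process D: level=0
    D->B: in-degree(B)=0, level(B)=1, enqueue
  process F: level=0
    F->C: in-degree(C)=1, level(C)>=1
  process E: level=1
    E->C: in-degree(C)=0, level(C)=2, enqueue
  process B: level=1
  process C: level=2
All levels: A:0, B:1, C:2, D:0, E:1, F:0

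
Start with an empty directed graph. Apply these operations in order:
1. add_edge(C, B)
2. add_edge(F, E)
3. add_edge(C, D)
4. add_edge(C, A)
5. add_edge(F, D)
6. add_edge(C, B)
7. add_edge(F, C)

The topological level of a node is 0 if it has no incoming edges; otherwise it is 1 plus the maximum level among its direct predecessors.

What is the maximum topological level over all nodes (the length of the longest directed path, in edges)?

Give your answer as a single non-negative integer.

Op 1: add_edge(C, B). Edges now: 1
Op 2: add_edge(F, E). Edges now: 2
Op 3: add_edge(C, D). Edges now: 3
Op 4: add_edge(C, A). Edges now: 4
Op 5: add_edge(F, D). Edges now: 5
Op 6: add_edge(C, B) (duplicate, no change). Edges now: 5
Op 7: add_edge(F, C). Edges now: 6
Compute levels (Kahn BFS):
  sources (in-degree 0): F
  process F: level=0
    F->C: in-degree(C)=0, level(C)=1, enqueue
    F->D: in-degree(D)=1, level(D)>=1
    F->E: in-degree(E)=0, level(E)=1, enqueue
  process C: level=1
    C->A: in-degree(A)=0, level(A)=2, enqueue
    C->B: in-degree(B)=0, level(B)=2, enqueue
    C->D: in-degree(D)=0, level(D)=2, enqueue
  process E: level=1
  process A: level=2
  process B: level=2
  process D: level=2
All levels: A:2, B:2, C:1, D:2, E:1, F:0
max level = 2

Answer: 2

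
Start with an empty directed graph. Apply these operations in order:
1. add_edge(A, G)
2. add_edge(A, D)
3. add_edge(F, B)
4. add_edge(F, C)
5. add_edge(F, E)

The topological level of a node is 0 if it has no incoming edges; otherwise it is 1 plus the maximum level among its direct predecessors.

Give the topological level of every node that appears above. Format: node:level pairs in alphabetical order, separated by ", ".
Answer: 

Op 1: add_edge(A, G). Edges now: 1
Op 2: add_edge(A, D). Edges now: 2
Op 3: add_edge(F, B). Edges now: 3
Op 4: add_edge(F, C). Edges now: 4
Op 5: add_edge(F, E). Edges now: 5
Compute levels (Kahn BFS):
  sources (in-degree 0): A, F
  process A: level=0
    A->D: in-degree(D)=0, level(D)=1, enqueue
    A->G: in-degree(G)=0, level(G)=1, enqueue
  process F: level=0
    F->B: in-degree(B)=0, level(B)=1, enqueue
    F->C: in-degree(C)=0, level(C)=1, enqueue
    F->E: in-degree(E)=0, level(E)=1, enqueue
  process D: level=1
  process G: level=1
  process B: level=1
  process C: level=1
  process E: level=1
All levels: A:0, B:1, C:1, D:1, E:1, F:0, G:1

Answer: A:0, B:1, C:1, D:1, E:1, F:0, G:1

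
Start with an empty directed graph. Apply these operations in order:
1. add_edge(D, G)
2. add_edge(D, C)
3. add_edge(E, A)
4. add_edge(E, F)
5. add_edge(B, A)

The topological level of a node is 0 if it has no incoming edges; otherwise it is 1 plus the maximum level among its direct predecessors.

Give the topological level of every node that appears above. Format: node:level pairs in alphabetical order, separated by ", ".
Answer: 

Op 1: add_edge(D, G). Edges now: 1
Op 2: add_edge(D, C). Edges now: 2
Op 3: add_edge(E, A). Edges now: 3
Op 4: add_edge(E, F). Edges now: 4
Op 5: add_edge(B, A). Edges now: 5
Compute levels (Kahn BFS):
  sources (in-degree 0): B, D, E
  process B: level=0
    B->A: in-degree(A)=1, level(A)>=1
  process D: level=0
    D->C: in-degree(C)=0, level(C)=1, enqueue
    D->G: in-degree(G)=0, level(G)=1, enqueue
  process E: level=0
    E->A: in-degree(A)=0, level(A)=1, enqueue
    E->F: in-degree(F)=0, level(F)=1, enqueue
  process C: level=1
  process G: level=1
  process A: level=1
  process F: level=1
All levels: A:1, B:0, C:1, D:0, E:0, F:1, G:1

Answer: A:1, B:0, C:1, D:0, E:0, F:1, G:1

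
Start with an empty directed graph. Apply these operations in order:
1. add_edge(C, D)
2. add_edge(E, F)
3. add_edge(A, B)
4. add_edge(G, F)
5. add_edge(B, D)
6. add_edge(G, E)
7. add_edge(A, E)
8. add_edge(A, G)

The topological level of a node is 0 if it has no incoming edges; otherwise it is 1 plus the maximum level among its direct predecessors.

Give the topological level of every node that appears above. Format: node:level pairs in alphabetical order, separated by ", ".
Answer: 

Op 1: add_edge(C, D). Edges now: 1
Op 2: add_edge(E, F). Edges now: 2
Op 3: add_edge(A, B). Edges now: 3
Op 4: add_edge(G, F). Edges now: 4
Op 5: add_edge(B, D). Edges now: 5
Op 6: add_edge(G, E). Edges now: 6
Op 7: add_edge(A, E). Edges now: 7
Op 8: add_edge(A, G). Edges now: 8
Compute levels (Kahn BFS):
  sources (in-degree 0): A, C
  process A: level=0
    A->B: in-degree(B)=0, level(B)=1, enqueue
    A->E: in-degree(E)=1, level(E)>=1
    A->G: in-degree(G)=0, level(G)=1, enqueue
  process C: level=0
    C->D: in-degree(D)=1, level(D)>=1
  process B: level=1
    B->D: in-degree(D)=0, level(D)=2, enqueue
  process G: level=1
    G->E: in-degree(E)=0, level(E)=2, enqueue
    G->F: in-degree(F)=1, level(F)>=2
  process D: level=2
  process E: level=2
    E->F: in-degree(F)=0, level(F)=3, enqueue
  process F: level=3
All levels: A:0, B:1, C:0, D:2, E:2, F:3, G:1

Answer: A:0, B:1, C:0, D:2, E:2, F:3, G:1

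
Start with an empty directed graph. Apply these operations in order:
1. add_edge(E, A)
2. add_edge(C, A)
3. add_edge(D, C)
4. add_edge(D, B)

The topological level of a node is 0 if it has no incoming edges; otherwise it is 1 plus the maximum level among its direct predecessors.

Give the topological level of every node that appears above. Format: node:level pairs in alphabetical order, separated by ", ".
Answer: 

Answer: A:2, B:1, C:1, D:0, E:0

Derivation:
Op 1: add_edge(E, A). Edges now: 1
Op 2: add_edge(C, A). Edges now: 2
Op 3: add_edge(D, C). Edges now: 3
Op 4: add_edge(D, B). Edges now: 4
Compute levels (Kahn BFS):
  sources (in-degree 0): D, E
  process D: level=0
    D->B: in-degree(B)=0, level(B)=1, enqueue
    D->C: in-degree(C)=0, level(C)=1, enqueue
  process E: level=0
    E->A: in-degree(A)=1, level(A)>=1
  process B: level=1
  process C: level=1
    C->A: in-degree(A)=0, level(A)=2, enqueue
  process A: level=2
All levels: A:2, B:1, C:1, D:0, E:0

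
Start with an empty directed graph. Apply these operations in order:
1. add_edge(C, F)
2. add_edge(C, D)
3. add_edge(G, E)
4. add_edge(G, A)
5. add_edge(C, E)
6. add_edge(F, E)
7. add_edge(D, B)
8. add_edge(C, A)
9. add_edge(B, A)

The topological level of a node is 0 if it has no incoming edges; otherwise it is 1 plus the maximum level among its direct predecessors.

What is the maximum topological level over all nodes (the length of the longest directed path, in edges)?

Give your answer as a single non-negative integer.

Answer: 3

Derivation:
Op 1: add_edge(C, F). Edges now: 1
Op 2: add_edge(C, D). Edges now: 2
Op 3: add_edge(G, E). Edges now: 3
Op 4: add_edge(G, A). Edges now: 4
Op 5: add_edge(C, E). Edges now: 5
Op 6: add_edge(F, E). Edges now: 6
Op 7: add_edge(D, B). Edges now: 7
Op 8: add_edge(C, A). Edges now: 8
Op 9: add_edge(B, A). Edges now: 9
Compute levels (Kahn BFS):
  sources (in-degree 0): C, G
  process C: level=0
    C->A: in-degree(A)=2, level(A)>=1
    C->D: in-degree(D)=0, level(D)=1, enqueue
    C->E: in-degree(E)=2, level(E)>=1
    C->F: in-degree(F)=0, level(F)=1, enqueue
  process G: level=0
    G->A: in-degree(A)=1, level(A)>=1
    G->E: in-degree(E)=1, level(E)>=1
  process D: level=1
    D->B: in-degree(B)=0, level(B)=2, enqueue
  process F: level=1
    F->E: in-degree(E)=0, level(E)=2, enqueue
  process B: level=2
    B->A: in-degree(A)=0, level(A)=3, enqueue
  process E: level=2
  process A: level=3
All levels: A:3, B:2, C:0, D:1, E:2, F:1, G:0
max level = 3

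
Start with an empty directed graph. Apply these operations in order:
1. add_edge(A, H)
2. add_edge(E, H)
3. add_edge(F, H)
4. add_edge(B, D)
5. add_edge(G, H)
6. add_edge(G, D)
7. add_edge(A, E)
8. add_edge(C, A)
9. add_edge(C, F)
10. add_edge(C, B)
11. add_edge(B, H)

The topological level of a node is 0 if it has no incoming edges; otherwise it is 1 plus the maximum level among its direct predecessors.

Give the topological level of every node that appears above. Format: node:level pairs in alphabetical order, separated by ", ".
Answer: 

Op 1: add_edge(A, H). Edges now: 1
Op 2: add_edge(E, H). Edges now: 2
Op 3: add_edge(F, H). Edges now: 3
Op 4: add_edge(B, D). Edges now: 4
Op 5: add_edge(G, H). Edges now: 5
Op 6: add_edge(G, D). Edges now: 6
Op 7: add_edge(A, E). Edges now: 7
Op 8: add_edge(C, A). Edges now: 8
Op 9: add_edge(C, F). Edges now: 9
Op 10: add_edge(C, B). Edges now: 10
Op 11: add_edge(B, H). Edges now: 11
Compute levels (Kahn BFS):
  sources (in-degree 0): C, G
  process C: level=0
    C->A: in-degree(A)=0, level(A)=1, enqueue
    C->B: in-degree(B)=0, level(B)=1, enqueue
    C->F: in-degree(F)=0, level(F)=1, enqueue
  process G: level=0
    G->D: in-degree(D)=1, level(D)>=1
    G->H: in-degree(H)=4, level(H)>=1
  process A: level=1
    A->E: in-degree(E)=0, level(E)=2, enqueue
    A->H: in-degree(H)=3, level(H)>=2
  process B: level=1
    B->D: in-degree(D)=0, level(D)=2, enqueue
    B->H: in-degree(H)=2, level(H)>=2
  process F: level=1
    F->H: in-degree(H)=1, level(H)>=2
  process E: level=2
    E->H: in-degree(H)=0, level(H)=3, enqueue
  process D: level=2
  process H: level=3
All levels: A:1, B:1, C:0, D:2, E:2, F:1, G:0, H:3

Answer: A:1, B:1, C:0, D:2, E:2, F:1, G:0, H:3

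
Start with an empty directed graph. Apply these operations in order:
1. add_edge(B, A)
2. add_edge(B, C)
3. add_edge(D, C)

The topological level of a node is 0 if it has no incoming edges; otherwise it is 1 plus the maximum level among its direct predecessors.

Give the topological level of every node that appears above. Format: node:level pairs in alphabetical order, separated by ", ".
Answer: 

Answer: A:1, B:0, C:1, D:0

Derivation:
Op 1: add_edge(B, A). Edges now: 1
Op 2: add_edge(B, C). Edges now: 2
Op 3: add_edge(D, C). Edges now: 3
Compute levels (Kahn BFS):
  sources (in-degree 0): B, D
  process B: level=0
    B->A: in-degree(A)=0, level(A)=1, enqueue
    B->C: in-degree(C)=1, level(C)>=1
  process D: level=0
    D->C: in-degree(C)=0, level(C)=1, enqueue
  process A: level=1
  process C: level=1
All levels: A:1, B:0, C:1, D:0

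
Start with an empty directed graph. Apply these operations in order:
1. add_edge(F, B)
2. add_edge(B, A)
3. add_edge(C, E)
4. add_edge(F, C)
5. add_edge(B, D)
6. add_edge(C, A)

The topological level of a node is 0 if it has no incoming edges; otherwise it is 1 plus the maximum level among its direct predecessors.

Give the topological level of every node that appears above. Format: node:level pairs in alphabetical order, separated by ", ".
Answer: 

Op 1: add_edge(F, B). Edges now: 1
Op 2: add_edge(B, A). Edges now: 2
Op 3: add_edge(C, E). Edges now: 3
Op 4: add_edge(F, C). Edges now: 4
Op 5: add_edge(B, D). Edges now: 5
Op 6: add_edge(C, A). Edges now: 6
Compute levels (Kahn BFS):
  sources (in-degree 0): F
  process F: level=0
    F->B: in-degree(B)=0, level(B)=1, enqueue
    F->C: in-degree(C)=0, level(C)=1, enqueue
  process B: level=1
    B->A: in-degree(A)=1, level(A)>=2
    B->D: in-degree(D)=0, level(D)=2, enqueue
  process C: level=1
    C->A: in-degree(A)=0, level(A)=2, enqueue
    C->E: in-degree(E)=0, level(E)=2, enqueue
  process D: level=2
  process A: level=2
  process E: level=2
All levels: A:2, B:1, C:1, D:2, E:2, F:0

Answer: A:2, B:1, C:1, D:2, E:2, F:0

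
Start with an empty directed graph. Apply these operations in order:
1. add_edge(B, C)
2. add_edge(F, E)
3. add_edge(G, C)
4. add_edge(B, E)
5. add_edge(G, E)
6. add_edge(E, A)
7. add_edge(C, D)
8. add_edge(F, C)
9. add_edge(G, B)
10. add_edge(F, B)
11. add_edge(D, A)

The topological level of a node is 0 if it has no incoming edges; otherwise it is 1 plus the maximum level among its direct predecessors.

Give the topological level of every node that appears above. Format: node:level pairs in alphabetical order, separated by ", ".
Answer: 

Op 1: add_edge(B, C). Edges now: 1
Op 2: add_edge(F, E). Edges now: 2
Op 3: add_edge(G, C). Edges now: 3
Op 4: add_edge(B, E). Edges now: 4
Op 5: add_edge(G, E). Edges now: 5
Op 6: add_edge(E, A). Edges now: 6
Op 7: add_edge(C, D). Edges now: 7
Op 8: add_edge(F, C). Edges now: 8
Op 9: add_edge(G, B). Edges now: 9
Op 10: add_edge(F, B). Edges now: 10
Op 11: add_edge(D, A). Edges now: 11
Compute levels (Kahn BFS):
  sources (in-degree 0): F, G
  process F: level=0
    F->B: in-degree(B)=1, level(B)>=1
    F->C: in-degree(C)=2, level(C)>=1
    F->E: in-degree(E)=2, level(E)>=1
  process G: level=0
    G->B: in-degree(B)=0, level(B)=1, enqueue
    G->C: in-degree(C)=1, level(C)>=1
    G->E: in-degree(E)=1, level(E)>=1
  process B: level=1
    B->C: in-degree(C)=0, level(C)=2, enqueue
    B->E: in-degree(E)=0, level(E)=2, enqueue
  process C: level=2
    C->D: in-degree(D)=0, level(D)=3, enqueue
  process E: level=2
    E->A: in-degree(A)=1, level(A)>=3
  process D: level=3
    D->A: in-degree(A)=0, level(A)=4, enqueue
  process A: level=4
All levels: A:4, B:1, C:2, D:3, E:2, F:0, G:0

Answer: A:4, B:1, C:2, D:3, E:2, F:0, G:0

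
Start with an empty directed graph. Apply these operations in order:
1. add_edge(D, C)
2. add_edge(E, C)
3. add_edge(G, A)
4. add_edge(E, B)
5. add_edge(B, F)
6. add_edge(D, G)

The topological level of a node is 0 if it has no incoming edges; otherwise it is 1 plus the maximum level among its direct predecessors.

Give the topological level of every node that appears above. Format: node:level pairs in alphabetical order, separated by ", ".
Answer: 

Op 1: add_edge(D, C). Edges now: 1
Op 2: add_edge(E, C). Edges now: 2
Op 3: add_edge(G, A). Edges now: 3
Op 4: add_edge(E, B). Edges now: 4
Op 5: add_edge(B, F). Edges now: 5
Op 6: add_edge(D, G). Edges now: 6
Compute levels (Kahn BFS):
  sources (in-degree 0): D, E
  process D: level=0
    D->C: in-degree(C)=1, level(C)>=1
    D->G: in-degree(G)=0, level(G)=1, enqueue
  process E: level=0
    E->B: in-degree(B)=0, level(B)=1, enqueue
    E->C: in-degree(C)=0, level(C)=1, enqueue
  process G: level=1
    G->A: in-degree(A)=0, level(A)=2, enqueue
  process B: level=1
    B->F: in-degree(F)=0, level(F)=2, enqueue
  process C: level=1
  process A: level=2
  process F: level=2
All levels: A:2, B:1, C:1, D:0, E:0, F:2, G:1

Answer: A:2, B:1, C:1, D:0, E:0, F:2, G:1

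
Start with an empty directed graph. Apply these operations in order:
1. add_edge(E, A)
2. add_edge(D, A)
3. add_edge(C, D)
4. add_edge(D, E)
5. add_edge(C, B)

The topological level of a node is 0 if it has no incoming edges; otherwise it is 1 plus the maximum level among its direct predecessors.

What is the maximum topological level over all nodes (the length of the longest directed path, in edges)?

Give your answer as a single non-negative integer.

Op 1: add_edge(E, A). Edges now: 1
Op 2: add_edge(D, A). Edges now: 2
Op 3: add_edge(C, D). Edges now: 3
Op 4: add_edge(D, E). Edges now: 4
Op 5: add_edge(C, B). Edges now: 5
Compute levels (Kahn BFS):
  sources (in-degree 0): C
  process C: level=0
    C->B: in-degree(B)=0, level(B)=1, enqueue
    C->D: in-degree(D)=0, level(D)=1, enqueue
  process B: level=1
  process D: level=1
    D->A: in-degree(A)=1, level(A)>=2
    D->E: in-degree(E)=0, level(E)=2, enqueue
  process E: level=2
    E->A: in-degree(A)=0, level(A)=3, enqueue
  process A: level=3
All levels: A:3, B:1, C:0, D:1, E:2
max level = 3

Answer: 3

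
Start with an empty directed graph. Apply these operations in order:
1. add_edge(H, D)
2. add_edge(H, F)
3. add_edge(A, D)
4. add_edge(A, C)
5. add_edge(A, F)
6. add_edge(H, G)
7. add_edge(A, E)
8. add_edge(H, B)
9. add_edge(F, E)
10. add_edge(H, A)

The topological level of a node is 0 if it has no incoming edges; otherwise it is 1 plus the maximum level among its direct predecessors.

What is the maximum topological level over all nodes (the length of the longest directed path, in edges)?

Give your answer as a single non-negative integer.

Answer: 3

Derivation:
Op 1: add_edge(H, D). Edges now: 1
Op 2: add_edge(H, F). Edges now: 2
Op 3: add_edge(A, D). Edges now: 3
Op 4: add_edge(A, C). Edges now: 4
Op 5: add_edge(A, F). Edges now: 5
Op 6: add_edge(H, G). Edges now: 6
Op 7: add_edge(A, E). Edges now: 7
Op 8: add_edge(H, B). Edges now: 8
Op 9: add_edge(F, E). Edges now: 9
Op 10: add_edge(H, A). Edges now: 10
Compute levels (Kahn BFS):
  sources (in-degree 0): H
  process H: level=0
    H->A: in-degree(A)=0, level(A)=1, enqueue
    H->B: in-degree(B)=0, level(B)=1, enqueue
    H->D: in-degree(D)=1, level(D)>=1
    H->F: in-degree(F)=1, level(F)>=1
    H->G: in-degree(G)=0, level(G)=1, enqueue
  process A: level=1
    A->C: in-degree(C)=0, level(C)=2, enqueue
    A->D: in-degree(D)=0, level(D)=2, enqueue
    A->E: in-degree(E)=1, level(E)>=2
    A->F: in-degree(F)=0, level(F)=2, enqueue
  process B: level=1
  process G: level=1
  process C: level=2
  process D: level=2
  process F: level=2
    F->E: in-degree(E)=0, level(E)=3, enqueue
  process E: level=3
All levels: A:1, B:1, C:2, D:2, E:3, F:2, G:1, H:0
max level = 3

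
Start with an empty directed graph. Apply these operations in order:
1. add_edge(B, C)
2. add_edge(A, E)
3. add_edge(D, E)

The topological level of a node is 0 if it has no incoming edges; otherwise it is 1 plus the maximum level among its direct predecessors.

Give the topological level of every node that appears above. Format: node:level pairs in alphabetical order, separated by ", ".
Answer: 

Answer: A:0, B:0, C:1, D:0, E:1

Derivation:
Op 1: add_edge(B, C). Edges now: 1
Op 2: add_edge(A, E). Edges now: 2
Op 3: add_edge(D, E). Edges now: 3
Compute levels (Kahn BFS):
  sources (in-degree 0): A, B, D
  process A: level=0
    A->E: in-degree(E)=1, level(E)>=1
  process B: level=0
    B->C: in-degree(C)=0, level(C)=1, enqueue
  process D: level=0
    D->E: in-degree(E)=0, level(E)=1, enqueue
  process C: level=1
  process E: level=1
All levels: A:0, B:0, C:1, D:0, E:1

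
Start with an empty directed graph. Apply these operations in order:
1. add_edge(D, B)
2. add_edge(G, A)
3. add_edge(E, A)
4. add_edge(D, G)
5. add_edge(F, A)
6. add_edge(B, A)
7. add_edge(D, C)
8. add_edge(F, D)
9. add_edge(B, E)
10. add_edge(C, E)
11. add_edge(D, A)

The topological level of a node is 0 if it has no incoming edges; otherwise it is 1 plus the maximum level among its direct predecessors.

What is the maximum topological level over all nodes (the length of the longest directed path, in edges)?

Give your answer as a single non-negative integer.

Answer: 4

Derivation:
Op 1: add_edge(D, B). Edges now: 1
Op 2: add_edge(G, A). Edges now: 2
Op 3: add_edge(E, A). Edges now: 3
Op 4: add_edge(D, G). Edges now: 4
Op 5: add_edge(F, A). Edges now: 5
Op 6: add_edge(B, A). Edges now: 6
Op 7: add_edge(D, C). Edges now: 7
Op 8: add_edge(F, D). Edges now: 8
Op 9: add_edge(B, E). Edges now: 9
Op 10: add_edge(C, E). Edges now: 10
Op 11: add_edge(D, A). Edges now: 11
Compute levels (Kahn BFS):
  sources (in-degree 0): F
  process F: level=0
    F->A: in-degree(A)=4, level(A)>=1
    F->D: in-degree(D)=0, level(D)=1, enqueue
  process D: level=1
    D->A: in-degree(A)=3, level(A)>=2
    D->B: in-degree(B)=0, level(B)=2, enqueue
    D->C: in-degree(C)=0, level(C)=2, enqueue
    D->G: in-degree(G)=0, level(G)=2, enqueue
  process B: level=2
    B->A: in-degree(A)=2, level(A)>=3
    B->E: in-degree(E)=1, level(E)>=3
  process C: level=2
    C->E: in-degree(E)=0, level(E)=3, enqueue
  process G: level=2
    G->A: in-degree(A)=1, level(A)>=3
  process E: level=3
    E->A: in-degree(A)=0, level(A)=4, enqueue
  process A: level=4
All levels: A:4, B:2, C:2, D:1, E:3, F:0, G:2
max level = 4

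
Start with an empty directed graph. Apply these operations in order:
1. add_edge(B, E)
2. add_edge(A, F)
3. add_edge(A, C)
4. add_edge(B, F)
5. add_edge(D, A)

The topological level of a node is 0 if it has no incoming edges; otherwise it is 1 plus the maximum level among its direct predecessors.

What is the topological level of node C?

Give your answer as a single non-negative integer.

Op 1: add_edge(B, E). Edges now: 1
Op 2: add_edge(A, F). Edges now: 2
Op 3: add_edge(A, C). Edges now: 3
Op 4: add_edge(B, F). Edges now: 4
Op 5: add_edge(D, A). Edges now: 5
Compute levels (Kahn BFS):
  sources (in-degree 0): B, D
  process B: level=0
    B->E: in-degree(E)=0, level(E)=1, enqueue
    B->F: in-degree(F)=1, level(F)>=1
  process D: level=0
    D->A: in-degree(A)=0, level(A)=1, enqueue
  process E: level=1
  process A: level=1
    A->C: in-degree(C)=0, level(C)=2, enqueue
    A->F: in-degree(F)=0, level(F)=2, enqueue
  process C: level=2
  process F: level=2
All levels: A:1, B:0, C:2, D:0, E:1, F:2
level(C) = 2

Answer: 2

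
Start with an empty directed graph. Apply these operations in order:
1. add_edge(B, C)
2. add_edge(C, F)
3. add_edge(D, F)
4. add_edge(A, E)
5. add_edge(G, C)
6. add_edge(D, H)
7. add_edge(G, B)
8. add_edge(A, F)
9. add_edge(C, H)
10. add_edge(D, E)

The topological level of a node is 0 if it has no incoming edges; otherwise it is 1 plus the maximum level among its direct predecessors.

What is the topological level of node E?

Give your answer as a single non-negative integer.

Answer: 1

Derivation:
Op 1: add_edge(B, C). Edges now: 1
Op 2: add_edge(C, F). Edges now: 2
Op 3: add_edge(D, F). Edges now: 3
Op 4: add_edge(A, E). Edges now: 4
Op 5: add_edge(G, C). Edges now: 5
Op 6: add_edge(D, H). Edges now: 6
Op 7: add_edge(G, B). Edges now: 7
Op 8: add_edge(A, F). Edges now: 8
Op 9: add_edge(C, H). Edges now: 9
Op 10: add_edge(D, E). Edges now: 10
Compute levels (Kahn BFS):
  sources (in-degree 0): A, D, G
  process A: level=0
    A->E: in-degree(E)=1, level(E)>=1
    A->F: in-degree(F)=2, level(F)>=1
  process D: level=0
    D->E: in-degree(E)=0, level(E)=1, enqueue
    D->F: in-degree(F)=1, level(F)>=1
    D->H: in-degree(H)=1, level(H)>=1
  process G: level=0
    G->B: in-degree(B)=0, level(B)=1, enqueue
    G->C: in-degree(C)=1, level(C)>=1
  process E: level=1
  process B: level=1
    B->C: in-degree(C)=0, level(C)=2, enqueue
  process C: level=2
    C->F: in-degree(F)=0, level(F)=3, enqueue
    C->H: in-degree(H)=0, level(H)=3, enqueue
  process F: level=3
  process H: level=3
All levels: A:0, B:1, C:2, D:0, E:1, F:3, G:0, H:3
level(E) = 1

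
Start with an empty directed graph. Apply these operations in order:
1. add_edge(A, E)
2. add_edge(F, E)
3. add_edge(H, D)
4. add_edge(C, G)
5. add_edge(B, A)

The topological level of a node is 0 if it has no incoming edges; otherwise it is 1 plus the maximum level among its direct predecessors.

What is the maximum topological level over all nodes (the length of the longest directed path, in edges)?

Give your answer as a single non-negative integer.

Answer: 2

Derivation:
Op 1: add_edge(A, E). Edges now: 1
Op 2: add_edge(F, E). Edges now: 2
Op 3: add_edge(H, D). Edges now: 3
Op 4: add_edge(C, G). Edges now: 4
Op 5: add_edge(B, A). Edges now: 5
Compute levels (Kahn BFS):
  sources (in-degree 0): B, C, F, H
  process B: level=0
    B->A: in-degree(A)=0, level(A)=1, enqueue
  process C: level=0
    C->G: in-degree(G)=0, level(G)=1, enqueue
  process F: level=0
    F->E: in-degree(E)=1, level(E)>=1
  process H: level=0
    H->D: in-degree(D)=0, level(D)=1, enqueue
  process A: level=1
    A->E: in-degree(E)=0, level(E)=2, enqueue
  process G: level=1
  process D: level=1
  process E: level=2
All levels: A:1, B:0, C:0, D:1, E:2, F:0, G:1, H:0
max level = 2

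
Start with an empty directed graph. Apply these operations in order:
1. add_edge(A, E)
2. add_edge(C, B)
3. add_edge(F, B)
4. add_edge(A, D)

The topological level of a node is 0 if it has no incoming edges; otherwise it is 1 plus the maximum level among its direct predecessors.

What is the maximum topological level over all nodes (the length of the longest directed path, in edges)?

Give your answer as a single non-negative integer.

Answer: 1

Derivation:
Op 1: add_edge(A, E). Edges now: 1
Op 2: add_edge(C, B). Edges now: 2
Op 3: add_edge(F, B). Edges now: 3
Op 4: add_edge(A, D). Edges now: 4
Compute levels (Kahn BFS):
  sources (in-degree 0): A, C, F
  process A: level=0
    A->D: in-degree(D)=0, level(D)=1, enqueue
    A->E: in-degree(E)=0, level(E)=1, enqueue
  process C: level=0
    C->B: in-degree(B)=1, level(B)>=1
  process F: level=0
    F->B: in-degree(B)=0, level(B)=1, enqueue
  process D: level=1
  process E: level=1
  process B: level=1
All levels: A:0, B:1, C:0, D:1, E:1, F:0
max level = 1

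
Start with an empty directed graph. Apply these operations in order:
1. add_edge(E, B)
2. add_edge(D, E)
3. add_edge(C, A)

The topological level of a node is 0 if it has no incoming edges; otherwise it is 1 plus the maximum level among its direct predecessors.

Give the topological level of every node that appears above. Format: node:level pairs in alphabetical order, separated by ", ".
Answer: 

Answer: A:1, B:2, C:0, D:0, E:1

Derivation:
Op 1: add_edge(E, B). Edges now: 1
Op 2: add_edge(D, E). Edges now: 2
Op 3: add_edge(C, A). Edges now: 3
Compute levels (Kahn BFS):
  sources (in-degree 0): C, D
  process C: level=0
    C->A: in-degree(A)=0, level(A)=1, enqueue
  process D: level=0
    D->E: in-degree(E)=0, level(E)=1, enqueue
  process A: level=1
  process E: level=1
    E->B: in-degree(B)=0, level(B)=2, enqueue
  process B: level=2
All levels: A:1, B:2, C:0, D:0, E:1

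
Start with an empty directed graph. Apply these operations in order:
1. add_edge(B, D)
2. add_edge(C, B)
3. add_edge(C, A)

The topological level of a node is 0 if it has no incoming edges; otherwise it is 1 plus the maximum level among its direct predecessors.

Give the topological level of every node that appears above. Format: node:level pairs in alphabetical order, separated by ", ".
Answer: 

Op 1: add_edge(B, D). Edges now: 1
Op 2: add_edge(C, B). Edges now: 2
Op 3: add_edge(C, A). Edges now: 3
Compute levels (Kahn BFS):
  sources (in-degree 0): C
  process C: level=0
    C->A: in-degree(A)=0, level(A)=1, enqueue
    C->B: in-degree(B)=0, level(B)=1, enqueue
  process A: level=1
  process B: level=1
    B->D: in-degree(D)=0, level(D)=2, enqueue
  process D: level=2
All levels: A:1, B:1, C:0, D:2

Answer: A:1, B:1, C:0, D:2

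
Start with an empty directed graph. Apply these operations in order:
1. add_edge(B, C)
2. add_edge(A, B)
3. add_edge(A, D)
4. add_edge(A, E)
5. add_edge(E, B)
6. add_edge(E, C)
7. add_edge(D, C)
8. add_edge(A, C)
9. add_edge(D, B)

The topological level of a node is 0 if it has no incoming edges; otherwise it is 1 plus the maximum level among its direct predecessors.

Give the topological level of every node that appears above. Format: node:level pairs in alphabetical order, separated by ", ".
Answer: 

Op 1: add_edge(B, C). Edges now: 1
Op 2: add_edge(A, B). Edges now: 2
Op 3: add_edge(A, D). Edges now: 3
Op 4: add_edge(A, E). Edges now: 4
Op 5: add_edge(E, B). Edges now: 5
Op 6: add_edge(E, C). Edges now: 6
Op 7: add_edge(D, C). Edges now: 7
Op 8: add_edge(A, C). Edges now: 8
Op 9: add_edge(D, B). Edges now: 9
Compute levels (Kahn BFS):
  sources (in-degree 0): A
  process A: level=0
    A->B: in-degree(B)=2, level(B)>=1
    A->C: in-degree(C)=3, level(C)>=1
    A->D: in-degree(D)=0, level(D)=1, enqueue
    A->E: in-degree(E)=0, level(E)=1, enqueue
  process D: level=1
    D->B: in-degree(B)=1, level(B)>=2
    D->C: in-degree(C)=2, level(C)>=2
  process E: level=1
    E->B: in-degree(B)=0, level(B)=2, enqueue
    E->C: in-degree(C)=1, level(C)>=2
  process B: level=2
    B->C: in-degree(C)=0, level(C)=3, enqueue
  process C: level=3
All levels: A:0, B:2, C:3, D:1, E:1

Answer: A:0, B:2, C:3, D:1, E:1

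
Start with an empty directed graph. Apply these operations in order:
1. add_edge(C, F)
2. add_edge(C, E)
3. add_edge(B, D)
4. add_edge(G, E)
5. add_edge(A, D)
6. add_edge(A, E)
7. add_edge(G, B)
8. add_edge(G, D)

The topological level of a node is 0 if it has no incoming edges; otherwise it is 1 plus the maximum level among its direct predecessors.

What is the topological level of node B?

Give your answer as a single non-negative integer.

Op 1: add_edge(C, F). Edges now: 1
Op 2: add_edge(C, E). Edges now: 2
Op 3: add_edge(B, D). Edges now: 3
Op 4: add_edge(G, E). Edges now: 4
Op 5: add_edge(A, D). Edges now: 5
Op 6: add_edge(A, E). Edges now: 6
Op 7: add_edge(G, B). Edges now: 7
Op 8: add_edge(G, D). Edges now: 8
Compute levels (Kahn BFS):
  sources (in-degree 0): A, C, G
  process A: level=0
    A->D: in-degree(D)=2, level(D)>=1
    A->E: in-degree(E)=2, level(E)>=1
  process C: level=0
    C->E: in-degree(E)=1, level(E)>=1
    C->F: in-degree(F)=0, level(F)=1, enqueue
  process G: level=0
    G->B: in-degree(B)=0, level(B)=1, enqueue
    G->D: in-degree(D)=1, level(D)>=1
    G->E: in-degree(E)=0, level(E)=1, enqueue
  process F: level=1
  process B: level=1
    B->D: in-degree(D)=0, level(D)=2, enqueue
  process E: level=1
  process D: level=2
All levels: A:0, B:1, C:0, D:2, E:1, F:1, G:0
level(B) = 1

Answer: 1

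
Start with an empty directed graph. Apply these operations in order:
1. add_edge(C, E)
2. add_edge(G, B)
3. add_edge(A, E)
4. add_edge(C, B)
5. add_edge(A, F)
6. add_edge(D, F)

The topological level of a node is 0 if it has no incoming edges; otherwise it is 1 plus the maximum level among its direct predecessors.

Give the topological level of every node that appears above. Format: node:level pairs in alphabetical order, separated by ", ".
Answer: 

Answer: A:0, B:1, C:0, D:0, E:1, F:1, G:0

Derivation:
Op 1: add_edge(C, E). Edges now: 1
Op 2: add_edge(G, B). Edges now: 2
Op 3: add_edge(A, E). Edges now: 3
Op 4: add_edge(C, B). Edges now: 4
Op 5: add_edge(A, F). Edges now: 5
Op 6: add_edge(D, F). Edges now: 6
Compute levels (Kahn BFS):
  sources (in-degree 0): A, C, D, G
  process A: level=0
    A->E: in-degree(E)=1, level(E)>=1
    A->F: in-degree(F)=1, level(F)>=1
  process C: level=0
    C->B: in-degree(B)=1, level(B)>=1
    C->E: in-degree(E)=0, level(E)=1, enqueue
  process D: level=0
    D->F: in-degree(F)=0, level(F)=1, enqueue
  process G: level=0
    G->B: in-degree(B)=0, level(B)=1, enqueue
  process E: level=1
  process F: level=1
  process B: level=1
All levels: A:0, B:1, C:0, D:0, E:1, F:1, G:0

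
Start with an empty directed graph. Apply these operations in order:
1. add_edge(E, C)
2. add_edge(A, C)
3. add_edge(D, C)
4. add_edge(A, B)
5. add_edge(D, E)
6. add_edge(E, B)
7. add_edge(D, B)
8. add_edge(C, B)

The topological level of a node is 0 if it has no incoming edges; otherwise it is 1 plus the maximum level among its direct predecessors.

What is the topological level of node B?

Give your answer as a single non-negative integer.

Op 1: add_edge(E, C). Edges now: 1
Op 2: add_edge(A, C). Edges now: 2
Op 3: add_edge(D, C). Edges now: 3
Op 4: add_edge(A, B). Edges now: 4
Op 5: add_edge(D, E). Edges now: 5
Op 6: add_edge(E, B). Edges now: 6
Op 7: add_edge(D, B). Edges now: 7
Op 8: add_edge(C, B). Edges now: 8
Compute levels (Kahn BFS):
  sources (in-degree 0): A, D
  process A: level=0
    A->B: in-degree(B)=3, level(B)>=1
    A->C: in-degree(C)=2, level(C)>=1
  process D: level=0
    D->B: in-degree(B)=2, level(B)>=1
    D->C: in-degree(C)=1, level(C)>=1
    D->E: in-degree(E)=0, level(E)=1, enqueue
  process E: level=1
    E->B: in-degree(B)=1, level(B)>=2
    E->C: in-degree(C)=0, level(C)=2, enqueue
  process C: level=2
    C->B: in-degree(B)=0, level(B)=3, enqueue
  process B: level=3
All levels: A:0, B:3, C:2, D:0, E:1
level(B) = 3

Answer: 3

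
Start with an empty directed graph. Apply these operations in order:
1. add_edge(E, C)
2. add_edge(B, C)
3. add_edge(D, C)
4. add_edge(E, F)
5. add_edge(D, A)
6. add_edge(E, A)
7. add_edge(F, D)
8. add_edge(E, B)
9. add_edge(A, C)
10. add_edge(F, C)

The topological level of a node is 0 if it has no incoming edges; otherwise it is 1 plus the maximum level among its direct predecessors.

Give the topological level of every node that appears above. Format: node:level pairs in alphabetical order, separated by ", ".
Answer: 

Answer: A:3, B:1, C:4, D:2, E:0, F:1

Derivation:
Op 1: add_edge(E, C). Edges now: 1
Op 2: add_edge(B, C). Edges now: 2
Op 3: add_edge(D, C). Edges now: 3
Op 4: add_edge(E, F). Edges now: 4
Op 5: add_edge(D, A). Edges now: 5
Op 6: add_edge(E, A). Edges now: 6
Op 7: add_edge(F, D). Edges now: 7
Op 8: add_edge(E, B). Edges now: 8
Op 9: add_edge(A, C). Edges now: 9
Op 10: add_edge(F, C). Edges now: 10
Compute levels (Kahn BFS):
  sources (in-degree 0): E
  process E: level=0
    E->A: in-degree(A)=1, level(A)>=1
    E->B: in-degree(B)=0, level(B)=1, enqueue
    E->C: in-degree(C)=4, level(C)>=1
    E->F: in-degree(F)=0, level(F)=1, enqueue
  process B: level=1
    B->C: in-degree(C)=3, level(C)>=2
  process F: level=1
    F->C: in-degree(C)=2, level(C)>=2
    F->D: in-degree(D)=0, level(D)=2, enqueue
  process D: level=2
    D->A: in-degree(A)=0, level(A)=3, enqueue
    D->C: in-degree(C)=1, level(C)>=3
  process A: level=3
    A->C: in-degree(C)=0, level(C)=4, enqueue
  process C: level=4
All levels: A:3, B:1, C:4, D:2, E:0, F:1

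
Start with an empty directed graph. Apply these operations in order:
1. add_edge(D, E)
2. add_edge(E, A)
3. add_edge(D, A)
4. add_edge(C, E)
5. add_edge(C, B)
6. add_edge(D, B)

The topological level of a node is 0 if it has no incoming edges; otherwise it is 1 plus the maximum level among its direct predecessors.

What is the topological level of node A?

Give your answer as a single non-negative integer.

Op 1: add_edge(D, E). Edges now: 1
Op 2: add_edge(E, A). Edges now: 2
Op 3: add_edge(D, A). Edges now: 3
Op 4: add_edge(C, E). Edges now: 4
Op 5: add_edge(C, B). Edges now: 5
Op 6: add_edge(D, B). Edges now: 6
Compute levels (Kahn BFS):
  sources (in-degree 0): C, D
  process C: level=0
    C->B: in-degree(B)=1, level(B)>=1
    C->E: in-degree(E)=1, level(E)>=1
  process D: level=0
    D->A: in-degree(A)=1, level(A)>=1
    D->B: in-degree(B)=0, level(B)=1, enqueue
    D->E: in-degree(E)=0, level(E)=1, enqueue
  process B: level=1
  process E: level=1
    E->A: in-degree(A)=0, level(A)=2, enqueue
  process A: level=2
All levels: A:2, B:1, C:0, D:0, E:1
level(A) = 2

Answer: 2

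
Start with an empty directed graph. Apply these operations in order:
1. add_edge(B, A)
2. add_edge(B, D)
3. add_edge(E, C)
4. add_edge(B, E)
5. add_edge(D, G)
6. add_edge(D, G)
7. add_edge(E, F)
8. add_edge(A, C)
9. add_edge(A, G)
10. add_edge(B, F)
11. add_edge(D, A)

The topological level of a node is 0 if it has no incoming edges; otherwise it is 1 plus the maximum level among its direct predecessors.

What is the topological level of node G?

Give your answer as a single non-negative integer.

Answer: 3

Derivation:
Op 1: add_edge(B, A). Edges now: 1
Op 2: add_edge(B, D). Edges now: 2
Op 3: add_edge(E, C). Edges now: 3
Op 4: add_edge(B, E). Edges now: 4
Op 5: add_edge(D, G). Edges now: 5
Op 6: add_edge(D, G) (duplicate, no change). Edges now: 5
Op 7: add_edge(E, F). Edges now: 6
Op 8: add_edge(A, C). Edges now: 7
Op 9: add_edge(A, G). Edges now: 8
Op 10: add_edge(B, F). Edges now: 9
Op 11: add_edge(D, A). Edges now: 10
Compute levels (Kahn BFS):
  sources (in-degree 0): B
  process B: level=0
    B->A: in-degree(A)=1, level(A)>=1
    B->D: in-degree(D)=0, level(D)=1, enqueue
    B->E: in-degree(E)=0, level(E)=1, enqueue
    B->F: in-degree(F)=1, level(F)>=1
  process D: level=1
    D->A: in-degree(A)=0, level(A)=2, enqueue
    D->G: in-degree(G)=1, level(G)>=2
  process E: level=1
    E->C: in-degree(C)=1, level(C)>=2
    E->F: in-degree(F)=0, level(F)=2, enqueue
  process A: level=2
    A->C: in-degree(C)=0, level(C)=3, enqueue
    A->G: in-degree(G)=0, level(G)=3, enqueue
  process F: level=2
  process C: level=3
  process G: level=3
All levels: A:2, B:0, C:3, D:1, E:1, F:2, G:3
level(G) = 3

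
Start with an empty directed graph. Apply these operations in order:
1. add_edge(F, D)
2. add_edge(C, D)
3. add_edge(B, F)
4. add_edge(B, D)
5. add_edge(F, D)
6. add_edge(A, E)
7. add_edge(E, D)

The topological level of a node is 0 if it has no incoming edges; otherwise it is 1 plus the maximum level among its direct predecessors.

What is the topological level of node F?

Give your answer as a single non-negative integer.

Answer: 1

Derivation:
Op 1: add_edge(F, D). Edges now: 1
Op 2: add_edge(C, D). Edges now: 2
Op 3: add_edge(B, F). Edges now: 3
Op 4: add_edge(B, D). Edges now: 4
Op 5: add_edge(F, D) (duplicate, no change). Edges now: 4
Op 6: add_edge(A, E). Edges now: 5
Op 7: add_edge(E, D). Edges now: 6
Compute levels (Kahn BFS):
  sources (in-degree 0): A, B, C
  process A: level=0
    A->E: in-degree(E)=0, level(E)=1, enqueue
  process B: level=0
    B->D: in-degree(D)=3, level(D)>=1
    B->F: in-degree(F)=0, level(F)=1, enqueue
  process C: level=0
    C->D: in-degree(D)=2, level(D)>=1
  process E: level=1
    E->D: in-degree(D)=1, level(D)>=2
  process F: level=1
    F->D: in-degree(D)=0, level(D)=2, enqueue
  process D: level=2
All levels: A:0, B:0, C:0, D:2, E:1, F:1
level(F) = 1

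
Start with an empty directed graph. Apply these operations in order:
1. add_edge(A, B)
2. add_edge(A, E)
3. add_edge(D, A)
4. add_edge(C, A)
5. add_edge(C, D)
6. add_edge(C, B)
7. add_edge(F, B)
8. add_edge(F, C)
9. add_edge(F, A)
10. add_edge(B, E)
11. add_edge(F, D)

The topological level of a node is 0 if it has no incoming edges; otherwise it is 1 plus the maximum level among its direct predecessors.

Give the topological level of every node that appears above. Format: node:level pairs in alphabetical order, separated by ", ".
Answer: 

Answer: A:3, B:4, C:1, D:2, E:5, F:0

Derivation:
Op 1: add_edge(A, B). Edges now: 1
Op 2: add_edge(A, E). Edges now: 2
Op 3: add_edge(D, A). Edges now: 3
Op 4: add_edge(C, A). Edges now: 4
Op 5: add_edge(C, D). Edges now: 5
Op 6: add_edge(C, B). Edges now: 6
Op 7: add_edge(F, B). Edges now: 7
Op 8: add_edge(F, C). Edges now: 8
Op 9: add_edge(F, A). Edges now: 9
Op 10: add_edge(B, E). Edges now: 10
Op 11: add_edge(F, D). Edges now: 11
Compute levels (Kahn BFS):
  sources (in-degree 0): F
  process F: level=0
    F->A: in-degree(A)=2, level(A)>=1
    F->B: in-degree(B)=2, level(B)>=1
    F->C: in-degree(C)=0, level(C)=1, enqueue
    F->D: in-degree(D)=1, level(D)>=1
  process C: level=1
    C->A: in-degree(A)=1, level(A)>=2
    C->B: in-degree(B)=1, level(B)>=2
    C->D: in-degree(D)=0, level(D)=2, enqueue
  process D: level=2
    D->A: in-degree(A)=0, level(A)=3, enqueue
  process A: level=3
    A->B: in-degree(B)=0, level(B)=4, enqueue
    A->E: in-degree(E)=1, level(E)>=4
  process B: level=4
    B->E: in-degree(E)=0, level(E)=5, enqueue
  process E: level=5
All levels: A:3, B:4, C:1, D:2, E:5, F:0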